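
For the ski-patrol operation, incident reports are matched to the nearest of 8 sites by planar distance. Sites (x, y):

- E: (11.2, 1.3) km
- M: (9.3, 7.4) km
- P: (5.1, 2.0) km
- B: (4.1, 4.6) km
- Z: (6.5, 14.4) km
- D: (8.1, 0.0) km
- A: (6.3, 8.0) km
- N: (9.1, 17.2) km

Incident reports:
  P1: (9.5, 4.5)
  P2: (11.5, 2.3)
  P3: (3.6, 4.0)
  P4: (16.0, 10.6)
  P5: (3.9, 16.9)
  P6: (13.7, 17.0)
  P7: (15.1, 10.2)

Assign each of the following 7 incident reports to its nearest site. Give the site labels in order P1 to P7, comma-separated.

P1 → M (d²=8.45)
P2 → E (d²=1.09)
P3 → B (d²=0.61)
P4 → M (d²=55.13)
P5 → Z (d²=13.01)
P6 → N (d²=21.20)
P7 → M (d²=41.48)

M, E, B, M, Z, N, M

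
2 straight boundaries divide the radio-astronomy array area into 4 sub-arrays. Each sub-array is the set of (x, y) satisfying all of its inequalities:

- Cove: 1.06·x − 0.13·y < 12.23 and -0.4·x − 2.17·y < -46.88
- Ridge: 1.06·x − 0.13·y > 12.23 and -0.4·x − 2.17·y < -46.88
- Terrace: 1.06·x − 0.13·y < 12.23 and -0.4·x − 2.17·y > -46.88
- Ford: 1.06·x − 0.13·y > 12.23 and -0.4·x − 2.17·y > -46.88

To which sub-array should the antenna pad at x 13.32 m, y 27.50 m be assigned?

1.06·13.32 − 0.13·27.50 = 10.544, which is < 12.23
-0.4·13.32 − 2.17·27.50 = -65.003, which is < -46.88
This sign pattern matches Cove.

Cove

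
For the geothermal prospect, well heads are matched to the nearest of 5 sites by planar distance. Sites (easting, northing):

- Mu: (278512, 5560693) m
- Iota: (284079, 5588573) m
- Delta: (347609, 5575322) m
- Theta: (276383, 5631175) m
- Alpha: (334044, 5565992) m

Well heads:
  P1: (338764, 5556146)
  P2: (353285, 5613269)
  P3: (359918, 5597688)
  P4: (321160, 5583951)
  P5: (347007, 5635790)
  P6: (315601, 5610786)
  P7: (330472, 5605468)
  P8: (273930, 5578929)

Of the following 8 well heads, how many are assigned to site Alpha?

2

P1 → Alpha
P2 → Delta
P3 → Delta
P4 → Alpha
P5 → Delta
P6 → Iota
P7 → Delta
P8 → Iota
2 of the 8 go to Alpha.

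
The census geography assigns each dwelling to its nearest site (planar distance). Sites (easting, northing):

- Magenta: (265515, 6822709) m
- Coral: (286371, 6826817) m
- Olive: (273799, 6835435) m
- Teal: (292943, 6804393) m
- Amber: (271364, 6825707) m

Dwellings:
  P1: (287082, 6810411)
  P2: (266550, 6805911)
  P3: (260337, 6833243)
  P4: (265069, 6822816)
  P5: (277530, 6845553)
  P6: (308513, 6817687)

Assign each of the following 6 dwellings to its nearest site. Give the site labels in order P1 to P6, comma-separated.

Teal, Magenta, Magenta, Magenta, Olive, Teal

P1 → Teal (d²=70567645.00)
P2 → Magenta (d²=283244029.00)
P3 → Magenta (d²=137776840.00)
P4 → Magenta (d²=210365.00)
P5 → Olive (d²=116294285.00)
P6 → Teal (d²=419155336.00)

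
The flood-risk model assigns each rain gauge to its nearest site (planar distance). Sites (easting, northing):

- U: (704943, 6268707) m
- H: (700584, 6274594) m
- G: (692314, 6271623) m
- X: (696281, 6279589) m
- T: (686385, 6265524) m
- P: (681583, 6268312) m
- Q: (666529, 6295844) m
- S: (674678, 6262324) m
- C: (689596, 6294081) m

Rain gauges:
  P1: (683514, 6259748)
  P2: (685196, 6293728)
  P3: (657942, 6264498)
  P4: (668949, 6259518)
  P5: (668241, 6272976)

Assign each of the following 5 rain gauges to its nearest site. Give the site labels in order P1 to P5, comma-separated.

P1 → T (d²=41604817.00)
P2 → C (d²=19484609.00)
P3 → S (d²=284819972.00)
P4 → S (d²=40695077.00)
P5 → S (d²=154900073.00)

T, C, S, S, S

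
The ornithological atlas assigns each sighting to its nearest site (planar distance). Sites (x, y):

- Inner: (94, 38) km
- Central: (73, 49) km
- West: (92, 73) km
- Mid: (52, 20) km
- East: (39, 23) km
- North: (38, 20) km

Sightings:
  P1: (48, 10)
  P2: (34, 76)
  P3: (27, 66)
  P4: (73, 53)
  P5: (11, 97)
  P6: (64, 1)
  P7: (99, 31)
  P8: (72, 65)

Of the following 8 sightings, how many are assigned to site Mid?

P1 → Mid
P2 → Central
P3 → East
P4 → Central
P5 → Central
P6 → Mid
P7 → Inner
P8 → Central
2 of the 8 go to Mid.

2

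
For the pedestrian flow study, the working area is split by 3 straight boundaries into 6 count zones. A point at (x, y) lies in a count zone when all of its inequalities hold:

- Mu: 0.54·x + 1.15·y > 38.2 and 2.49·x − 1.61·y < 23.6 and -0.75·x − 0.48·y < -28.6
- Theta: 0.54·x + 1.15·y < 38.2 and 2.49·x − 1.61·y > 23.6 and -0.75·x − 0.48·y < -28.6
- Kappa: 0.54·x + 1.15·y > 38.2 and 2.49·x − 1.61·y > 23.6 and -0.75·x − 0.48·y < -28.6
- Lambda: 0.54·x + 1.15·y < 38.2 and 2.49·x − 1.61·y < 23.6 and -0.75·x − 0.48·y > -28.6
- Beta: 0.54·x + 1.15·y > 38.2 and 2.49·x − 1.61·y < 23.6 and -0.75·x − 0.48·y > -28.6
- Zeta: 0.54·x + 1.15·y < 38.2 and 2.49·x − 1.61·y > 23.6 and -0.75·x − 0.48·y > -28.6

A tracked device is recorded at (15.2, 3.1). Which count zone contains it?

0.54·15.2 + 1.15·3.1 = 11.773, which is < 38.2
2.49·15.2 − 1.61·3.1 = 32.857, which is > 23.6
-0.75·15.2 − 0.48·3.1 = -12.888, which is > -28.6
This sign pattern matches Zeta.

Zeta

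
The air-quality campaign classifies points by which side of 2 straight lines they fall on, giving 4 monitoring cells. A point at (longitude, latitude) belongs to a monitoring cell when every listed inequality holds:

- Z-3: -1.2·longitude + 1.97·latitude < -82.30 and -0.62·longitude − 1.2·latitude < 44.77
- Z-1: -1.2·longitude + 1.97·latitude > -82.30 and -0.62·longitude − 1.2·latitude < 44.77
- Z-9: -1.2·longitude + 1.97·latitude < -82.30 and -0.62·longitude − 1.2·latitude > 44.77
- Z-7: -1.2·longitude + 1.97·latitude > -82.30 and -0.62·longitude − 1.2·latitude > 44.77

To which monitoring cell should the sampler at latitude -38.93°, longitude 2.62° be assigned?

-1.2·2.62 + 1.97·-38.93 = -79.836, which is > -82.30
-0.62·2.62 − 1.2·-38.93 = 45.092, which is > 44.77
This sign pattern matches Z-7.

Z-7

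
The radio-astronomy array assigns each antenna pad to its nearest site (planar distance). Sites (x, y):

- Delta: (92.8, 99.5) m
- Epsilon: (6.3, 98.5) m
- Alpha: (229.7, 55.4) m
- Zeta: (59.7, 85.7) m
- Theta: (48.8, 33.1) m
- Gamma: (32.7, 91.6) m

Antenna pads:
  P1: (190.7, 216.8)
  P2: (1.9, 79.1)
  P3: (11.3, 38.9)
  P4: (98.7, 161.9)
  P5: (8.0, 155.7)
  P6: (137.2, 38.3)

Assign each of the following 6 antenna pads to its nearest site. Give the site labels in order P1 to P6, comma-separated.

P1 → Delta (d²=23343.70)
P2 → Epsilon (d²=395.72)
P3 → Theta (d²=1439.89)
P4 → Delta (d²=3928.57)
P5 → Epsilon (d²=3274.73)
P6 → Delta (d²=5716.80)

Delta, Epsilon, Theta, Delta, Epsilon, Delta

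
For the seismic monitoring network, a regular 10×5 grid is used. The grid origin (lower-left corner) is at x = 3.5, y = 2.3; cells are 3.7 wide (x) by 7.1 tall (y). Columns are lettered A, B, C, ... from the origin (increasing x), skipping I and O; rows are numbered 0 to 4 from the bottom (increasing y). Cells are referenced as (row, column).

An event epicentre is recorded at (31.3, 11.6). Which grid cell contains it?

Column index: ⌊(31.3 − 3.5) / 3.7⌋ = ⌊7.514⌋ = 7 → column H
Row offset from origin: ⌊(11.6 − 2.3) / 7.1⌋ = ⌊1.310⌋ = 1 → row 1

(1, H)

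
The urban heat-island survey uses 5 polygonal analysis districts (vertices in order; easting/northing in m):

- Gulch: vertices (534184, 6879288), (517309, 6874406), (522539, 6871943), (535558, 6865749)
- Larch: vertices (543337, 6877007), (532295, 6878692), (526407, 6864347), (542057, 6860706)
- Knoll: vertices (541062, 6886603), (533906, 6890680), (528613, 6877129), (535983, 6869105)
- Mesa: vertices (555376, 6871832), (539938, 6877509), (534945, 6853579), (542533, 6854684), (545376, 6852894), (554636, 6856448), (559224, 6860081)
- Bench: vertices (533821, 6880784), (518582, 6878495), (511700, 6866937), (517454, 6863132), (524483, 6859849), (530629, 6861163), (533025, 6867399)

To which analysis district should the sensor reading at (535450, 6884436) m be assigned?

Cast a ray rightward from (535450, 6884436). For each polygon, the edges (by vertex number in listed order) whose endpoints lie on opposite sides of northing = 6884436, where each meets that height, and whether that is right or left of the point:
Gulch: no edge straddles that height → 0 crossings.
Larch: no edge straddles that height → 0 crossings.
Knoll: 2–3 at easting≈531467.1 (left), 4–1 at easting≈540433.0 (right) → 1 crossing.
Mesa: no edge straddles that height → 0 crossings.
Bench: no edge straddles that height → 0 crossings.
Only Knoll has an odd count, so the point is inside Knoll.

Knoll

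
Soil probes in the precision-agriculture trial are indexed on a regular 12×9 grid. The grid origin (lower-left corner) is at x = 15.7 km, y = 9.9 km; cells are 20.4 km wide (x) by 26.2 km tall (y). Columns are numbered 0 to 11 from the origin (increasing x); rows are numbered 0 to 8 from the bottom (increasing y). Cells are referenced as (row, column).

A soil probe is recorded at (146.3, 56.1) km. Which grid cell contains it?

(1, 6)

Column index: ⌊(146.3 − 15.7) / 20.4⌋ = ⌊6.402⌋ = 6
Row offset from origin: ⌊(56.1 − 9.9) / 26.2⌋ = ⌊1.763⌋ = 1 → row 1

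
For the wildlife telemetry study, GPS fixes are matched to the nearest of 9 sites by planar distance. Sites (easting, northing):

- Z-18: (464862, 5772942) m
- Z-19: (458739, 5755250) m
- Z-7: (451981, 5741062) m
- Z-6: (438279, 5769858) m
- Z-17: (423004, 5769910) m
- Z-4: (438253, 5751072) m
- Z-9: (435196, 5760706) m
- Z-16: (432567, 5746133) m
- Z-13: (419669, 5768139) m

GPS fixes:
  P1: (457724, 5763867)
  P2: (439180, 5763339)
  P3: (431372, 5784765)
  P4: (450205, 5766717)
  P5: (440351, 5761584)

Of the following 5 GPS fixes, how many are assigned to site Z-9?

2

P1 → Z-19
P2 → Z-9
P3 → Z-6
P4 → Z-6
P5 → Z-9
2 of the 5 go to Z-9.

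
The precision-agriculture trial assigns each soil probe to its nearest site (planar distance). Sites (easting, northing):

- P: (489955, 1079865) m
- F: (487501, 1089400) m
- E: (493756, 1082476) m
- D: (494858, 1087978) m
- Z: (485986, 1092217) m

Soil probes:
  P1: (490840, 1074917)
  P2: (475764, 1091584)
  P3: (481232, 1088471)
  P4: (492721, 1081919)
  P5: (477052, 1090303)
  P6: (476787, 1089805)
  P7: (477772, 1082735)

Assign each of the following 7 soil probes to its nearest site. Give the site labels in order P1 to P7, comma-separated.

P, Z, Z, E, Z, Z, F

P1 → P (d²=25265929.00)
P2 → Z (d²=104889973.00)
P3 → Z (d²=36633032.00)
P4 → E (d²=1381474.00)
P5 → Z (d²=83479752.00)
P6 → Z (d²=90439345.00)
P7 → F (d²=139075666.00)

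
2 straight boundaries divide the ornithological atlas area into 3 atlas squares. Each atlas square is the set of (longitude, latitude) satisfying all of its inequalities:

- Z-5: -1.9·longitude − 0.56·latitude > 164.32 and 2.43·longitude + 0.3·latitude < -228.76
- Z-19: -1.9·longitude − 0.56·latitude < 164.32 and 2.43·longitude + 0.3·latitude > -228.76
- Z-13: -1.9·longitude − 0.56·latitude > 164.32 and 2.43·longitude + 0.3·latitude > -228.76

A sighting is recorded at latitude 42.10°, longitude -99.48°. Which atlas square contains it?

-1.9·-99.48 − 0.56·42.10 = 165.436, which is > 164.32
2.43·-99.48 + 0.3·42.10 = -229.106, which is < -228.76
This sign pattern matches Z-5.

Z-5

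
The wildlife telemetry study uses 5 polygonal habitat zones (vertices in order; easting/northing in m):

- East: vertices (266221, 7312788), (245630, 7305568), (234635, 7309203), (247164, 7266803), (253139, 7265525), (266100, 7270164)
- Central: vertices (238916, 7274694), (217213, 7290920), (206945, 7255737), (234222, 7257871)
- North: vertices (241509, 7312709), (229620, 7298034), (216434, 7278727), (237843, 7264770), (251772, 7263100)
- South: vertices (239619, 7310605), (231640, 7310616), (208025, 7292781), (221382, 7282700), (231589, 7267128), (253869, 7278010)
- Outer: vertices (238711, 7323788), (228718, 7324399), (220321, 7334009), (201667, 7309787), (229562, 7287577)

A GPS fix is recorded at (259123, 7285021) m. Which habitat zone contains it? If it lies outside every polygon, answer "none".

Cast a ray rightward from (259123, 7285021). For each polygon, the edges (by vertex number in listed order) whose endpoints lie on opposite sides of northing = 7285021, where each meets that height, and whether that is right or left of the point:
East: 3–4 at easting≈241780.7 (left), 6–1 at easting≈266142.2 (right) → 1 crossing.
Central: 1–2 at easting≈225103.2 (left), 2–3 at easting≈215491.4 (left) → 0 crossings.
North: 2–3 at easting≈220732.6 (left), 5–1 at easting≈247237.0 (left) → 0 crossings.
South: 3–4 at easting≈218306.7 (left), 6–1 at easting≈250803.9 (left) → 0 crossings.
Outer: no edge straddles that height → 0 crossings.
Only East has an odd count, so the point is inside East.

East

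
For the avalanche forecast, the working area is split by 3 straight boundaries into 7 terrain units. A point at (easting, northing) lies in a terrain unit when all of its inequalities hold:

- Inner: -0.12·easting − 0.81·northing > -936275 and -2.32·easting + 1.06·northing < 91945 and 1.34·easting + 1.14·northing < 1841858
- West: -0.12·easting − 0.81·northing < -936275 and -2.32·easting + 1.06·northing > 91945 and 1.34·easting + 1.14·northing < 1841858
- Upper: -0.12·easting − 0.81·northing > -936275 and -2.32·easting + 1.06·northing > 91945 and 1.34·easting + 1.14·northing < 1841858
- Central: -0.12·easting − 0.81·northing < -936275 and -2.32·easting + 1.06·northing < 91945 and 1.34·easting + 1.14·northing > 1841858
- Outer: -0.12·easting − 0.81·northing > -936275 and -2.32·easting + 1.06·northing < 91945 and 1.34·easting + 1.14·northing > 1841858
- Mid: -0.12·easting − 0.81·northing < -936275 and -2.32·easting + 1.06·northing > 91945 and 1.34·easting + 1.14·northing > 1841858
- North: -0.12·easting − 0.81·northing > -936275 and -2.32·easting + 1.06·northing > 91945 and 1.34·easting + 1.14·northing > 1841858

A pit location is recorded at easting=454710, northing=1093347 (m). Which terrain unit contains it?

Mid

-0.12·454710 − 0.81·1093347 = -940176.270, which is < -936275
-2.32·454710 + 1.06·1093347 = 104020.620, which is > 91945
1.34·454710 + 1.14·1093347 = 1855726.980, which is > 1841858
This sign pattern matches Mid.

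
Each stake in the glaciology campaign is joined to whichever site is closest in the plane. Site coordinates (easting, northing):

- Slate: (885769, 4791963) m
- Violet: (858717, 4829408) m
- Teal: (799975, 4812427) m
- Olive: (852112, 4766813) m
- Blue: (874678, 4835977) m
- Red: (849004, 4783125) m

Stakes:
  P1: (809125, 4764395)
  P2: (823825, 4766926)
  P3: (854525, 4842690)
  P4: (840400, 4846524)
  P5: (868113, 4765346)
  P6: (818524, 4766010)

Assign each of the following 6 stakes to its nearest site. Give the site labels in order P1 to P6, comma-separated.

P1 → Olive (d²=1853728893.00)
P2 → Olive (d²=800167138.00)
P3 → Violet (d²=193984388.00)
P4 → Violet (d²=628469945.00)
P5 → Olive (d²=258184090.00)
P6 → Olive (d²=1128798553.00)

Olive, Olive, Violet, Violet, Olive, Olive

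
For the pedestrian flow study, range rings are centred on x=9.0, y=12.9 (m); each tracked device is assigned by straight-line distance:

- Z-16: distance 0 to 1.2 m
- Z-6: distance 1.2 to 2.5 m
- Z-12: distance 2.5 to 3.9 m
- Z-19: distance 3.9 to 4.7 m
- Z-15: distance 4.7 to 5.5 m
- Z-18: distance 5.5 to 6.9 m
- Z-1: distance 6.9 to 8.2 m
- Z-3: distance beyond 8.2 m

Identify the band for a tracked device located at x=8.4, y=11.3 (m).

Distance = √((8.4−9.0)² + (11.3−12.9)²) = √(0.360 + 2.560) = 1.709 m.
1.2 ≤ 1.709 < 2.5 → Z-6.

Z-6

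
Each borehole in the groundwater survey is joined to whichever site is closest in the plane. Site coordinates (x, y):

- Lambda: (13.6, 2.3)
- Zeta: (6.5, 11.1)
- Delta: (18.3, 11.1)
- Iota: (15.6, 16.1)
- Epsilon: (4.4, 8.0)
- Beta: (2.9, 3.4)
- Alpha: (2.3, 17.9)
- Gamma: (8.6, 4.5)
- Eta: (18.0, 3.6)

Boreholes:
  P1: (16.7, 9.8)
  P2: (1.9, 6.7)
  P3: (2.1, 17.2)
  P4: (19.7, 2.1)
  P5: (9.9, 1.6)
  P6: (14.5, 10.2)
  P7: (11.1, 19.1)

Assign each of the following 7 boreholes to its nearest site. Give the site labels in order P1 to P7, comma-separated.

Delta, Epsilon, Alpha, Eta, Gamma, Delta, Iota

P1 → Delta (d²=4.25)
P2 → Epsilon (d²=7.94)
P3 → Alpha (d²=0.53)
P4 → Eta (d²=5.14)
P5 → Gamma (d²=10.10)
P6 → Delta (d²=15.25)
P7 → Iota (d²=29.25)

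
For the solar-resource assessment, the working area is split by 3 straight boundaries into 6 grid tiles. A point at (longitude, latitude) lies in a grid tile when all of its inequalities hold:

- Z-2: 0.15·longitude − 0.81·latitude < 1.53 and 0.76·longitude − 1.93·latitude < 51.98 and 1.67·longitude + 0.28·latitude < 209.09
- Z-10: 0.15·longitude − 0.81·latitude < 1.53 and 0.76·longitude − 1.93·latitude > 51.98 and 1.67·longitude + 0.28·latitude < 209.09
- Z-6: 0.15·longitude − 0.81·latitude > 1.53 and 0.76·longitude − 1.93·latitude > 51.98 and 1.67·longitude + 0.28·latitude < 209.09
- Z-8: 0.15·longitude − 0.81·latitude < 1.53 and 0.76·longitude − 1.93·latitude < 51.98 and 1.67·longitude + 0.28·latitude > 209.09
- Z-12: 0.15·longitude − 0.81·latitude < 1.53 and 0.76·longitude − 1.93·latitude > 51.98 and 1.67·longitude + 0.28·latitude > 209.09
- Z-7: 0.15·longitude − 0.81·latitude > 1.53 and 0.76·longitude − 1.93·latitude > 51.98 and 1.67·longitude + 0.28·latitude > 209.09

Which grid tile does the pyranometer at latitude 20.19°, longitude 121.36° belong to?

0.15·121.36 − 0.81·20.19 = 1.850, which is > 1.53
0.76·121.36 − 1.93·20.19 = 53.267, which is > 51.98
1.67·121.36 + 0.28·20.19 = 208.324, which is < 209.09
This sign pattern matches Z-6.

Z-6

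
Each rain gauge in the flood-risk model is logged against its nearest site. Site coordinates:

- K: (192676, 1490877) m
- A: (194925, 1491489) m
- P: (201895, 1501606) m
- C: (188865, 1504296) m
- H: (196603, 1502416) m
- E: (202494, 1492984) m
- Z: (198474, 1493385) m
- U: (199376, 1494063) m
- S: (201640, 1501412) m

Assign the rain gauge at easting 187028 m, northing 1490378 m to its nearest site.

K

Squared distances to each site:
K: 32148905.000; A: 63596930.000; P: 347095673.000; C: 197085293.000; H: 236594069.000; E: 245988392.000; Z: 140052965.000; U: 166052329.000; S: 335259700.000.
Minimum at K.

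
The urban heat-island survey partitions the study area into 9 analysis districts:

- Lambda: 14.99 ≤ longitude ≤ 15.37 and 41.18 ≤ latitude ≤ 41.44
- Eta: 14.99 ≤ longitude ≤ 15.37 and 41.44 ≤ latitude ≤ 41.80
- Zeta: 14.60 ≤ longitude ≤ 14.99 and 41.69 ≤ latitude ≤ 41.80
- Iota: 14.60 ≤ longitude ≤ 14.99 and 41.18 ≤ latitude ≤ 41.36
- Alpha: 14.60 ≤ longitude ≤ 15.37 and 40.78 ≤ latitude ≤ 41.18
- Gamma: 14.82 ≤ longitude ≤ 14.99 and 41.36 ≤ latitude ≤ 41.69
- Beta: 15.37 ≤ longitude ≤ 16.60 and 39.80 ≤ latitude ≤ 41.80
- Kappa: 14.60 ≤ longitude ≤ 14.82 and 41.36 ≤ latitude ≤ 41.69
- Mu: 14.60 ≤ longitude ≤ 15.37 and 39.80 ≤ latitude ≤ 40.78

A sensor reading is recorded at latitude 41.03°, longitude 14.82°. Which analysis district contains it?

The point has longitude = 14.82 and latitude = 41.03.
Only Alpha satisfies 14.60 ≤ longitude ≤ 15.37 and 40.78 ≤ latitude ≤ 41.18.

Alpha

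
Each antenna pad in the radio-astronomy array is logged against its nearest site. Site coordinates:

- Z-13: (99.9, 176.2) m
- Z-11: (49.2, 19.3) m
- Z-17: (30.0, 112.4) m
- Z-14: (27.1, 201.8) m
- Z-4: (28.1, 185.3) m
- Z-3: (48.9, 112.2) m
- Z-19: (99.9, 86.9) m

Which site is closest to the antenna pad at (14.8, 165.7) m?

Z-4

Squared distances to each site:
Z-13: 7352.260; Z-11: 22616.320; Z-17: 3071.930; Z-14: 1454.500; Z-4: 561.050; Z-3: 4025.060; Z-19: 13451.450.
Minimum at Z-4.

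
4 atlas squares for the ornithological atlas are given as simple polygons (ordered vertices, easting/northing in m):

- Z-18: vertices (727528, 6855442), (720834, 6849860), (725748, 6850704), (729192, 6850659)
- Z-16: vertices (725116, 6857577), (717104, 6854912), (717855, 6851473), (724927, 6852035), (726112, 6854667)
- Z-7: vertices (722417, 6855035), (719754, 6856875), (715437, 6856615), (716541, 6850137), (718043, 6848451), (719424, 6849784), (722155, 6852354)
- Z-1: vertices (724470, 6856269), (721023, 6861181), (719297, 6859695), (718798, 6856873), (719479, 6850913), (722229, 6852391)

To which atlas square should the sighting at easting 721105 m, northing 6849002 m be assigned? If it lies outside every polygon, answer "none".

Cast a ray rightward from (721105, 6849002). For each polygon, the edges (by vertex number in listed order) whose endpoints lie on opposite sides of northing = 6849002, where each meets that height, and whether that is right or left of the point:
Z-18: no edge straddles that height → 0 crossings.
Z-16: no edge straddles that height → 0 crossings.
Z-7: 4–5 at easting≈717552.1 (left), 5–6 at easting≈718613.8 (left) → 0 crossings.
Z-1: no edge straddles that height → 0 crossings.
All counts are even, so the point lies outside every listed polygon.

none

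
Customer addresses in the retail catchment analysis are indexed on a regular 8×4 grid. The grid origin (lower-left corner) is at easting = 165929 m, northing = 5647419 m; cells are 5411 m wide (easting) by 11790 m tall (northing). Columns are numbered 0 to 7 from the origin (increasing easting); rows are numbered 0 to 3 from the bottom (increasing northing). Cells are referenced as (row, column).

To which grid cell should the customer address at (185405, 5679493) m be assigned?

(2, 3)

Column index: ⌊(185405 − 165929) / 5411⌋ = ⌊3.599⌋ = 3
Row offset from origin: ⌊(5679493 − 5647419) / 11790⌋ = ⌊2.720⌋ = 2 → row 2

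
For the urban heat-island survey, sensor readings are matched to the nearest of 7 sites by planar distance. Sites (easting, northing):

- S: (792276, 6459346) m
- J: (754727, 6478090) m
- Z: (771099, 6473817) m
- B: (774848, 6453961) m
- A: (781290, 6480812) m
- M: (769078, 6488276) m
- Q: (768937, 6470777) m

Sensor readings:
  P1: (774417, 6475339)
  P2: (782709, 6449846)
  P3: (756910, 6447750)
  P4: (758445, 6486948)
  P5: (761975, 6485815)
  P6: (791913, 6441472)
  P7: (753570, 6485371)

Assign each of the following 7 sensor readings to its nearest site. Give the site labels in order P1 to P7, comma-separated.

Z, B, B, J, M, S, J

P1 → Z (d²=13325608.00)
P2 → B (d²=78728546.00)
P3 → B (d²=360348365.00)
P4 → J (d²=92287688.00)
P5 → M (d²=56509130.00)
P6 → S (d²=319611645.00)
P7 → J (d²=54351610.00)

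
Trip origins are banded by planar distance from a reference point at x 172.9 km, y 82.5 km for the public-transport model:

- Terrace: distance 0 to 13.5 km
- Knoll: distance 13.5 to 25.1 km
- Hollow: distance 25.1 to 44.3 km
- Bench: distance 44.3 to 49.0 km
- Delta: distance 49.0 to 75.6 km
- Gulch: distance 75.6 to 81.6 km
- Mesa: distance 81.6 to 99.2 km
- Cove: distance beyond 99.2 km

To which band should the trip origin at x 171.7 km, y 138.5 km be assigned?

Distance = √((171.7−172.9)² + (138.5−82.5)²) = √(1.440 + 3136.000) = 56.013 km.
49.0 ≤ 56.013 < 75.6 → Delta.

Delta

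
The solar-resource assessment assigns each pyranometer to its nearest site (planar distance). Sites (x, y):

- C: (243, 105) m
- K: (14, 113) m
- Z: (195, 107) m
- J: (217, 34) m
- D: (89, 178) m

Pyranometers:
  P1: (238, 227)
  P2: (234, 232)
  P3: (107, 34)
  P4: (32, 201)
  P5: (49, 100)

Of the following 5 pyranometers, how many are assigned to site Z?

P1 → C
P2 → C
P3 → J
P4 → D
P5 → K
0 of the 5 go to Z.

0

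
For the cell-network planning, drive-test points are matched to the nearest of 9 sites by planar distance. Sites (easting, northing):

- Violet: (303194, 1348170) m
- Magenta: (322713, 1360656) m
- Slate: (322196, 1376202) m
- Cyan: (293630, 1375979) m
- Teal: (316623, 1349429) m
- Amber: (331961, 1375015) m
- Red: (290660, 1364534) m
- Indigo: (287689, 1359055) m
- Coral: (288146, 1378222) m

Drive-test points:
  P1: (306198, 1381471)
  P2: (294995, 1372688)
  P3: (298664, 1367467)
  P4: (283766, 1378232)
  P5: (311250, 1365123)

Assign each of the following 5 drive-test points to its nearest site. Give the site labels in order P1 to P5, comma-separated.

P1 → Cyan (d²=188116688.00)
P2 → Cyan (d²=12693906.00)
P3 → Red (d²=72666505.00)
P4 → Coral (d²=19184500.00)
P5 → Magenta (d²=151354458.00)

Cyan, Cyan, Red, Coral, Magenta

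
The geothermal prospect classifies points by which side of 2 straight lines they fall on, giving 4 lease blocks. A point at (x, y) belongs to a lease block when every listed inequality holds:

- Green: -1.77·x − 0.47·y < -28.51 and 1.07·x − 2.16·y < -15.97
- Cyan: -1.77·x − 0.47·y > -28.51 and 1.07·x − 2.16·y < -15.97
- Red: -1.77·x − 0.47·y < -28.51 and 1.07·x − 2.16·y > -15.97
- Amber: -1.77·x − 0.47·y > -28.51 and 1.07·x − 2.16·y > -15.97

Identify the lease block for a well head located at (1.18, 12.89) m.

Cyan

-1.77·1.18 − 0.47·12.89 = -8.147, which is > -28.51
1.07·1.18 − 2.16·12.89 = -26.580, which is < -15.97
This sign pattern matches Cyan.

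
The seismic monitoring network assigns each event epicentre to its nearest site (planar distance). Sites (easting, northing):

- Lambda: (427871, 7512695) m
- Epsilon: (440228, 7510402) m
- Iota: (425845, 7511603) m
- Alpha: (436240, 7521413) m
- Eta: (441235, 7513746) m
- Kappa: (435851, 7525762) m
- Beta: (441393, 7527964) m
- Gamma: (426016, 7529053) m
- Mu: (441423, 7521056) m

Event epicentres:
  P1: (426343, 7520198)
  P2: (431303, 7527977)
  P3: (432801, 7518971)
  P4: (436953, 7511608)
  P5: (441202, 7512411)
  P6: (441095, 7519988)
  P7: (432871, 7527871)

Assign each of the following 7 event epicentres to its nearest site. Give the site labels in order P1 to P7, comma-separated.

Lambda, Kappa, Alpha, Epsilon, Eta, Mu, Kappa

P1 → Lambda (d²=58629793.00)
P2 → Kappa (d²=25590529.00)
P3 → Alpha (d²=17790085.00)
P4 → Epsilon (d²=12180061.00)
P5 → Eta (d²=1783314.00)
P6 → Mu (d²=1248208.00)
P7 → Kappa (d²=13328281.00)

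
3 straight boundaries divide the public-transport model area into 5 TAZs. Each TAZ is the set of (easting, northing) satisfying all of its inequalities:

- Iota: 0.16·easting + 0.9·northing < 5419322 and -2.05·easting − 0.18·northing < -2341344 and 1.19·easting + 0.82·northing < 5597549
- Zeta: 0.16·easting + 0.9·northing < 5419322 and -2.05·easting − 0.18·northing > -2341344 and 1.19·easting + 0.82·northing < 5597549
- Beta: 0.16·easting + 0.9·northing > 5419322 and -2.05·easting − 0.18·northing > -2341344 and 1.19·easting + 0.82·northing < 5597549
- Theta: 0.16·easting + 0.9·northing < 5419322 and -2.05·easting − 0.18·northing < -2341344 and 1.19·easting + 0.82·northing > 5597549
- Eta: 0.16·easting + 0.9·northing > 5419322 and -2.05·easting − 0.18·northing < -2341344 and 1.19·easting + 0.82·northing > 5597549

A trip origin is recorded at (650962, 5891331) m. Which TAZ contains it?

0.16·650962 + 0.9·5891331 = 5406351.820, which is < 5419322
-2.05·650962 − 0.18·5891331 = -2394911.680, which is < -2341344
1.19·650962 + 0.82·5891331 = 5605536.200, which is > 5597549
This sign pattern matches Theta.

Theta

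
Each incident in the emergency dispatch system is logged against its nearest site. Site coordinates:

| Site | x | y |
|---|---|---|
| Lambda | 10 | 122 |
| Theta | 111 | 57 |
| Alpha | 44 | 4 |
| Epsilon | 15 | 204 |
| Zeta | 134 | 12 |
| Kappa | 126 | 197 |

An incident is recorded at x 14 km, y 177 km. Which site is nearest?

Epsilon

Squared distances to each site:
Lambda: 3041.000; Theta: 23809.000; Alpha: 30829.000; Epsilon: 730.000; Zeta: 41625.000; Kappa: 12944.000.
Minimum at Epsilon.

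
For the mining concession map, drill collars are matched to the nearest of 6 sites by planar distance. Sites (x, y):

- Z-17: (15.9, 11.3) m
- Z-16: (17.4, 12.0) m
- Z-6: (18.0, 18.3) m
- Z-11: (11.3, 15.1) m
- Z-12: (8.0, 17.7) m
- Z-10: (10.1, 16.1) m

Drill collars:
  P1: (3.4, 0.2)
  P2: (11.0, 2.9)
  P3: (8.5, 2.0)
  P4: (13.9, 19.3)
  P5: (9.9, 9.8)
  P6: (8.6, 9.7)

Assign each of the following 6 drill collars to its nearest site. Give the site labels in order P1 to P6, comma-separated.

P1 → Z-17 (d²=279.46)
P2 → Z-17 (d²=94.57)
P3 → Z-17 (d²=141.25)
P4 → Z-6 (d²=17.81)
P5 → Z-11 (d²=30.05)
P6 → Z-11 (d²=36.45)

Z-17, Z-17, Z-17, Z-6, Z-11, Z-11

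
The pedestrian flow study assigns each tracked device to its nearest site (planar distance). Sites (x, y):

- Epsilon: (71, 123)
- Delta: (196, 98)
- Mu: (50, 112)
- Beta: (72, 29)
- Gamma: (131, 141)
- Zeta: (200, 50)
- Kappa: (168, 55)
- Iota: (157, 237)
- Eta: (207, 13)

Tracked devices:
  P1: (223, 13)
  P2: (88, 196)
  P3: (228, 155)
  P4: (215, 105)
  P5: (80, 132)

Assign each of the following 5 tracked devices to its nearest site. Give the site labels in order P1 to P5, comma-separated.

Eta, Gamma, Delta, Delta, Epsilon

P1 → Eta (d²=256.00)
P2 → Gamma (d²=4874.00)
P3 → Delta (d²=4273.00)
P4 → Delta (d²=410.00)
P5 → Epsilon (d²=162.00)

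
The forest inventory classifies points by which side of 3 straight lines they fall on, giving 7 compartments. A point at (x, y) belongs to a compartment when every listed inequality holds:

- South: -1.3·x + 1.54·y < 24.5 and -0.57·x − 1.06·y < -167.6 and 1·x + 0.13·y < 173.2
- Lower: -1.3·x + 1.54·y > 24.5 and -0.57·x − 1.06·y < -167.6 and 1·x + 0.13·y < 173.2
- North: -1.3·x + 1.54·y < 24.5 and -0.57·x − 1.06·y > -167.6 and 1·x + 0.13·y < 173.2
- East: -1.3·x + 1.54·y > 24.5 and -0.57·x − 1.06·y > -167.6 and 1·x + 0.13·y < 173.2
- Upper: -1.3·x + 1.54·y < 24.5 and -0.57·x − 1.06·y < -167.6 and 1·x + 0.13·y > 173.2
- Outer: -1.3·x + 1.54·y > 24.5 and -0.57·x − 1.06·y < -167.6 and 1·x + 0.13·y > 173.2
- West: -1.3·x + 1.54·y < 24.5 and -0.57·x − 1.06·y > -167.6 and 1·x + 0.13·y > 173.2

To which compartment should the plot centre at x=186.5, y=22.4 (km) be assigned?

West

-1.3·186.5 + 1.54·22.4 = -207.954, which is < 24.5
-0.57·186.5 − 1.06·22.4 = -130.049, which is > -167.6
1·186.5 + 0.13·22.4 = 189.412, which is > 173.2
This sign pattern matches West.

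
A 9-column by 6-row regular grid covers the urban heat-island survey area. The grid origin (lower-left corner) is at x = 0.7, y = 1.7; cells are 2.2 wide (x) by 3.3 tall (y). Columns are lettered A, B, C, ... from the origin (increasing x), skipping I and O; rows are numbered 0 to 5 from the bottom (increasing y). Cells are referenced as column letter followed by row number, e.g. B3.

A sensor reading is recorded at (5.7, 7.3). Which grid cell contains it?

Column index: ⌊(5.7 − 0.7) / 2.2⌋ = ⌊2.273⌋ = 2 → column C
Row offset from origin: ⌊(7.3 − 1.7) / 3.3⌋ = ⌊1.697⌋ = 1 → row 1

C1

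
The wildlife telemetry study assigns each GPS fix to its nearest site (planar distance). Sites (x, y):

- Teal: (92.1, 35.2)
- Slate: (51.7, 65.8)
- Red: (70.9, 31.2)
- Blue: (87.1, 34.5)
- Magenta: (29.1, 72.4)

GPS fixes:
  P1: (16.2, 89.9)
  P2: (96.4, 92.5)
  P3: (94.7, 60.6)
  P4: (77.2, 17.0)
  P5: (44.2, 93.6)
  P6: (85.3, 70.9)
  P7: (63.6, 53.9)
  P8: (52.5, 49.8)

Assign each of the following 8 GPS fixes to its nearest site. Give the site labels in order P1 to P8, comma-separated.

P1 → Magenta (d²=472.66)
P2 → Slate (d²=2710.98)
P3 → Teal (d²=651.92)
P4 → Red (d²=241.33)
P5 → Magenta (d²=677.45)
P6 → Slate (d²=1154.97)
P7 → Slate (d²=283.22)
P8 → Slate (d²=256.64)

Magenta, Slate, Teal, Red, Magenta, Slate, Slate, Slate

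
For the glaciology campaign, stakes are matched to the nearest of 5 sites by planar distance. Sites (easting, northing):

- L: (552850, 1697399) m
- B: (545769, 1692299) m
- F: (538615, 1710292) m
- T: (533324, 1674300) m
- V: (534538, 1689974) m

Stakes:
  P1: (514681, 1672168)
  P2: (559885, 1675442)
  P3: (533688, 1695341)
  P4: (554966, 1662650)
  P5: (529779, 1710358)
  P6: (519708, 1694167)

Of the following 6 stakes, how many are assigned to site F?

1

P1 → T
P2 → B
P3 → V
P4 → T
P5 → F
P6 → V
1 of the 6 goes to F.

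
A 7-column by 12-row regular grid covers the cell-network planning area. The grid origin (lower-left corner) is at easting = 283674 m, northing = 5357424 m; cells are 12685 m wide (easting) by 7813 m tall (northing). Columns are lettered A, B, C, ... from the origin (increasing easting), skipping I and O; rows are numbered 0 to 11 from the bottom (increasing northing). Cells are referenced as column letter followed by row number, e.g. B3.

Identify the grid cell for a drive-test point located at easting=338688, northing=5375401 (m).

Column index: ⌊(338688 − 283674) / 12685⌋ = ⌊4.337⌋ = 4 → column E
Row offset from origin: ⌊(5375401 − 5357424) / 7813⌋ = ⌊2.301⌋ = 2 → row 2

E2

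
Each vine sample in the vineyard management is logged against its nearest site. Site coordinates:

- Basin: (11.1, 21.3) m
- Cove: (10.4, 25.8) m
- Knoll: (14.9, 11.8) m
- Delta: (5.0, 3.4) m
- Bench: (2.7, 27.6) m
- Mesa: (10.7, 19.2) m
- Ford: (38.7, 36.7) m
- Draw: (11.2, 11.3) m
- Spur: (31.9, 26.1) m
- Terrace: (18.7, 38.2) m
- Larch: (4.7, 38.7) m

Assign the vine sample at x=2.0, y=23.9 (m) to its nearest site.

Squared distances to each site:
Basin: 89.570; Cove: 74.170; Knoll: 312.820; Delta: 429.250; Bench: 14.180; Mesa: 97.780; Ford: 1510.730; Draw: 243.400; Spur: 898.850; Terrace: 483.380; Larch: 226.330.
Minimum at Bench.

Bench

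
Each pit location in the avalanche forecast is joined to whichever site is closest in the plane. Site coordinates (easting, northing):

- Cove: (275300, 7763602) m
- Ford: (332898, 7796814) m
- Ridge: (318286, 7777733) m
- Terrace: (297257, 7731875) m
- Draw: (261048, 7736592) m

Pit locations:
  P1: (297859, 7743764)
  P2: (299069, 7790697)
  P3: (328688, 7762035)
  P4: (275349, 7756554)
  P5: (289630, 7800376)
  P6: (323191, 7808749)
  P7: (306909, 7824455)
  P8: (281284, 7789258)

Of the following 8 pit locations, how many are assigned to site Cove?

P1 → Terrace
P2 → Ridge
P3 → Ridge
P4 → Cove
P5 → Ridge
P6 → Ford
P7 → Ford
P8 → Cove
2 of the 8 go to Cove.

2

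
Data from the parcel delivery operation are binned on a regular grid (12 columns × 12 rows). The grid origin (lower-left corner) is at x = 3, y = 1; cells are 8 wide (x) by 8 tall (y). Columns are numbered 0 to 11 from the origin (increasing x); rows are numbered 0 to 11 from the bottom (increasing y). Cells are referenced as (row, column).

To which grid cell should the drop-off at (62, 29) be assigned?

(3, 7)

Column index: ⌊(62 − 3) / 8⌋ = ⌊7.375⌋ = 7
Row offset from origin: ⌊(29 − 1) / 8⌋ = ⌊3.500⌋ = 3 → row 3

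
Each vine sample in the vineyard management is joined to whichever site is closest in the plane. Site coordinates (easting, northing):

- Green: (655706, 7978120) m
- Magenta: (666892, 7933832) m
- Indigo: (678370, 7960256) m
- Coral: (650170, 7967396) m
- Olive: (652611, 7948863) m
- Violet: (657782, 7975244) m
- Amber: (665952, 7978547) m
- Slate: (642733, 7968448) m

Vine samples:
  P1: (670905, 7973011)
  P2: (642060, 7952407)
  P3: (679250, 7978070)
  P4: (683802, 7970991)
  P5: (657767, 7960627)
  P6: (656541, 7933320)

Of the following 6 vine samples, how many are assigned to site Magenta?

1

P1 → Amber
P2 → Olive
P3 → Amber
P4 → Indigo
P5 → Coral
P6 → Magenta
1 of the 6 goes to Magenta.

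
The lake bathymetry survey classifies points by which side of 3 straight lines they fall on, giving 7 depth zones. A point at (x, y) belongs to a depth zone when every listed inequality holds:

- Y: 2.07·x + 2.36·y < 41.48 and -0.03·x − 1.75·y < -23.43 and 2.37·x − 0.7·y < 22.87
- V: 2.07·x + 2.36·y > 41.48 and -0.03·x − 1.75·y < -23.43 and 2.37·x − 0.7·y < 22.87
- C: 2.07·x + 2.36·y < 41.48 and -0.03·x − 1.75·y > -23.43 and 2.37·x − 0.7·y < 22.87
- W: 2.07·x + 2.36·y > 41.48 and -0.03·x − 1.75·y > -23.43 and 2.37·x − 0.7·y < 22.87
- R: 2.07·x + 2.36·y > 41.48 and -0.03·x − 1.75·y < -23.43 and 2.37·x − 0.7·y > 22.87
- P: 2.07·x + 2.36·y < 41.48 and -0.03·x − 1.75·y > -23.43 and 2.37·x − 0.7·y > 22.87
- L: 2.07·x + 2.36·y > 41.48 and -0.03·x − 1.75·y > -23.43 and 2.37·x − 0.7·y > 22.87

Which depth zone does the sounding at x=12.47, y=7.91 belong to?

2.07·12.47 + 2.36·7.91 = 44.480, which is > 41.48
-0.03·12.47 − 1.75·7.91 = -14.217, which is > -23.43
2.37·12.47 − 0.7·7.91 = 24.017, which is > 22.87
This sign pattern matches L.

L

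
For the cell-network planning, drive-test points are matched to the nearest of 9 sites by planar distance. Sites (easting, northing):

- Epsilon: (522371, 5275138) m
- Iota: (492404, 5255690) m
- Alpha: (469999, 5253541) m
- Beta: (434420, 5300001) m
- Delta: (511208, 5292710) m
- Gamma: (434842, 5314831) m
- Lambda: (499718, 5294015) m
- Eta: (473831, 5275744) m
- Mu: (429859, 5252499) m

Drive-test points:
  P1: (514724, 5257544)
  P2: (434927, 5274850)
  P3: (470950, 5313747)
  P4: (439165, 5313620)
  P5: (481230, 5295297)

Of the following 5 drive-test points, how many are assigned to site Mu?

1

P1 → Epsilon
P2 → Mu
P3 → Lambda
P4 → Gamma
P5 → Lambda
1 of the 5 goes to Mu.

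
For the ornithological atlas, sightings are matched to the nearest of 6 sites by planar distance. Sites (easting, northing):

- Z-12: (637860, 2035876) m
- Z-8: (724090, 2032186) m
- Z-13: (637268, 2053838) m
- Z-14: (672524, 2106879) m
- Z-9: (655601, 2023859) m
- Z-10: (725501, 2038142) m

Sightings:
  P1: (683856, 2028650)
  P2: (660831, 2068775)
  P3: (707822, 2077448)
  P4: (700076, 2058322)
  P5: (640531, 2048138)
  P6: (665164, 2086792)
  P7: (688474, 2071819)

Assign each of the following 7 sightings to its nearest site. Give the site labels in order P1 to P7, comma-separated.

P1 → Z-9 (d²=821298706.00)
P2 → Z-13 (d²=778328938.00)
P3 → Z-10 (d²=1857508677.00)
P4 → Z-10 (d²=1053663025.00)
P5 → Z-13 (d²=43137169.00)
P6 → Z-14 (d²=457657169.00)
P7 → Z-14 (d²=1483606100.00)

Z-9, Z-13, Z-10, Z-10, Z-13, Z-14, Z-14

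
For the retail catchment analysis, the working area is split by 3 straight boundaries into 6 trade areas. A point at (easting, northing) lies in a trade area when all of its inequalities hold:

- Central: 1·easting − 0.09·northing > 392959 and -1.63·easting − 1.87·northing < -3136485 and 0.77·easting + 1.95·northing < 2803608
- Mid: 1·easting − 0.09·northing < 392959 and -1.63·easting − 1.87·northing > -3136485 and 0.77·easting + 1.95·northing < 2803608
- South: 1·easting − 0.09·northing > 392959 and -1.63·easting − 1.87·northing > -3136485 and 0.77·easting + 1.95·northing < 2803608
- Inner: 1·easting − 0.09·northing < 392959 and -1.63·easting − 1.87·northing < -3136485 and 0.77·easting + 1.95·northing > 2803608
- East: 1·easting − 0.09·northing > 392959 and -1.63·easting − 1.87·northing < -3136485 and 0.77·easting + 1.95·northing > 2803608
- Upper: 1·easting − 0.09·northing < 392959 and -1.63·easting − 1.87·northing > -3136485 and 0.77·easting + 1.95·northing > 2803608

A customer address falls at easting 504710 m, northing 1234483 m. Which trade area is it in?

1·504710 − 0.09·1234483 = 393606.530, which is > 392959
-1.63·504710 − 1.87·1234483 = -3131160.510, which is > -3136485
0.77·504710 + 1.95·1234483 = 2795868.550, which is < 2803608
This sign pattern matches South.

South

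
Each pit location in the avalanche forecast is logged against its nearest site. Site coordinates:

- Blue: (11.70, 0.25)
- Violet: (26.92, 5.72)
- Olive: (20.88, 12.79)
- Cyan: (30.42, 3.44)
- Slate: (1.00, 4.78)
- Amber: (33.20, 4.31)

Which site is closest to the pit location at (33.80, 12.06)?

Squared distances to each site:
Blue: 627.886; Violet: 87.530; Olive: 167.459; Cyan: 85.729; Slate: 1128.838; Amber: 60.423.
Minimum at Amber.

Amber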